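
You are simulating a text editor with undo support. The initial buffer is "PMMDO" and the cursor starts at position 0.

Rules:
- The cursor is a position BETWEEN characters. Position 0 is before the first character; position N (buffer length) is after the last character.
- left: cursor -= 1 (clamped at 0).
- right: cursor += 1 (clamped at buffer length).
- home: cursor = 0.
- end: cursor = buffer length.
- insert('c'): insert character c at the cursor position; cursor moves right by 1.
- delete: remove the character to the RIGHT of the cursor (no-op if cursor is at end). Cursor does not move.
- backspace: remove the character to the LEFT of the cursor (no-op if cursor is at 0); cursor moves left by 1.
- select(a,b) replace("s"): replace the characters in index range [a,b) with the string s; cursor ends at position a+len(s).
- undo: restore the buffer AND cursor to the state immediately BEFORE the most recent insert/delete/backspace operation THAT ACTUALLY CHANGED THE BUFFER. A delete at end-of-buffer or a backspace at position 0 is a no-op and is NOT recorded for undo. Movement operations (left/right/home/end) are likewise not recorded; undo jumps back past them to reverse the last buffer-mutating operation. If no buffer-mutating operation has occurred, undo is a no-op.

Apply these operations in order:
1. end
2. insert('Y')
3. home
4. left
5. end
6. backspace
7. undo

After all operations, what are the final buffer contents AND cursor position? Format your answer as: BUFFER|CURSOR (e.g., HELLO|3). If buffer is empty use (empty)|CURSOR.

After op 1 (end): buf='PMMDO' cursor=5
After op 2 (insert('Y')): buf='PMMDOY' cursor=6
After op 3 (home): buf='PMMDOY' cursor=0
After op 4 (left): buf='PMMDOY' cursor=0
After op 5 (end): buf='PMMDOY' cursor=6
After op 6 (backspace): buf='PMMDO' cursor=5
After op 7 (undo): buf='PMMDOY' cursor=6

Answer: PMMDOY|6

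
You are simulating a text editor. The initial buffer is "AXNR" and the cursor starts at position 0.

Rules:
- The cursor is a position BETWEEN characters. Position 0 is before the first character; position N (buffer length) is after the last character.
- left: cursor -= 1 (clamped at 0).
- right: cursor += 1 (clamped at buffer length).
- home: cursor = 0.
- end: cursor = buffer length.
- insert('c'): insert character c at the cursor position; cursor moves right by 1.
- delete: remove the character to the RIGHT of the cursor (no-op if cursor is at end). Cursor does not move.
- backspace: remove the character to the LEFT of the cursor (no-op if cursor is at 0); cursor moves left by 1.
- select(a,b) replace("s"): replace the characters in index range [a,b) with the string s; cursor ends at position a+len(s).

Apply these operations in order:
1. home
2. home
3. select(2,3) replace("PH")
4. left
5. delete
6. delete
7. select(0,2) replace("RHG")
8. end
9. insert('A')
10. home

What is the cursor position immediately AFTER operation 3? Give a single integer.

After op 1 (home): buf='AXNR' cursor=0
After op 2 (home): buf='AXNR' cursor=0
After op 3 (select(2,3) replace("PH")): buf='AXPHR' cursor=4

Answer: 4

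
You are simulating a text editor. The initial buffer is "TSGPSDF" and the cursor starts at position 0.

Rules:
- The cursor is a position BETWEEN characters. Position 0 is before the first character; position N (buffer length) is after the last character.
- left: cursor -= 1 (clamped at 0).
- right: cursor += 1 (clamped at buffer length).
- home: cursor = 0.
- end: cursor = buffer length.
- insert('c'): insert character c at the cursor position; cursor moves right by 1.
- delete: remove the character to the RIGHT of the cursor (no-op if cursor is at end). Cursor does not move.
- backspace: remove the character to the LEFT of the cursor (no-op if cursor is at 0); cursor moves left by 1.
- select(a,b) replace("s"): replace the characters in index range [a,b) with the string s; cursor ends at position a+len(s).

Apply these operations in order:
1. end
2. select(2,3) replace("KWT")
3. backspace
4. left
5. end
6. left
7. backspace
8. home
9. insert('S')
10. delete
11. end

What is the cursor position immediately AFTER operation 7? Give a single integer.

Answer: 6

Derivation:
After op 1 (end): buf='TSGPSDF' cursor=7
After op 2 (select(2,3) replace("KWT")): buf='TSKWTPSDF' cursor=5
After op 3 (backspace): buf='TSKWPSDF' cursor=4
After op 4 (left): buf='TSKWPSDF' cursor=3
After op 5 (end): buf='TSKWPSDF' cursor=8
After op 6 (left): buf='TSKWPSDF' cursor=7
After op 7 (backspace): buf='TSKWPSF' cursor=6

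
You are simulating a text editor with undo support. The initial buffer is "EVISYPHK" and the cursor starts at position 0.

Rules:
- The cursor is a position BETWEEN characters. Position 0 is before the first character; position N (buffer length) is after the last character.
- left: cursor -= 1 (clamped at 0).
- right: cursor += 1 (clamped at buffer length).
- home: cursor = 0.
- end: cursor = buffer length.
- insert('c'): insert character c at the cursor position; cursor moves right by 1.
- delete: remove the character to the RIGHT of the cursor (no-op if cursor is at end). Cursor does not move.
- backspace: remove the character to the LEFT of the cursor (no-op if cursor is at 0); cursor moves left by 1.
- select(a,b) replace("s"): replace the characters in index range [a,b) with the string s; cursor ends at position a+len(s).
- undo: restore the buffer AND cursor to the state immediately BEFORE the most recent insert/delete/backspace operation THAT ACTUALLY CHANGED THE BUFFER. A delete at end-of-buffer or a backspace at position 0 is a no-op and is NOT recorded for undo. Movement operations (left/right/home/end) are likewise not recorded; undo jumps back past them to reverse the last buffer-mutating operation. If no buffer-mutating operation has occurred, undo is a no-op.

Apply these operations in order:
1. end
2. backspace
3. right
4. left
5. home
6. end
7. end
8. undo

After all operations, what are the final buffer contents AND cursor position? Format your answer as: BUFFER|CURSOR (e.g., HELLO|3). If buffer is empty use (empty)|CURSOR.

After op 1 (end): buf='EVISYPHK' cursor=8
After op 2 (backspace): buf='EVISYPH' cursor=7
After op 3 (right): buf='EVISYPH' cursor=7
After op 4 (left): buf='EVISYPH' cursor=6
After op 5 (home): buf='EVISYPH' cursor=0
After op 6 (end): buf='EVISYPH' cursor=7
After op 7 (end): buf='EVISYPH' cursor=7
After op 8 (undo): buf='EVISYPHK' cursor=8

Answer: EVISYPHK|8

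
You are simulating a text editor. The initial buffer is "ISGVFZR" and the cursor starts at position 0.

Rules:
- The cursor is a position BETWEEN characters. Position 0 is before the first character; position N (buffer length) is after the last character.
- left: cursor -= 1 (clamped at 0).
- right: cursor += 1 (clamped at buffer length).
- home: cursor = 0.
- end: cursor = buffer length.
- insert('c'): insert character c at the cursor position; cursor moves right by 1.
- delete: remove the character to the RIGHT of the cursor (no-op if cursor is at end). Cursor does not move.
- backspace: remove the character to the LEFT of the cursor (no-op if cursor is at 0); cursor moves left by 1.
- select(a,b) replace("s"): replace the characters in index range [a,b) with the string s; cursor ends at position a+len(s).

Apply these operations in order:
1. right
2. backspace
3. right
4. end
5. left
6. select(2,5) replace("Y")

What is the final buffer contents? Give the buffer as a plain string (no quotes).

After op 1 (right): buf='ISGVFZR' cursor=1
After op 2 (backspace): buf='SGVFZR' cursor=0
After op 3 (right): buf='SGVFZR' cursor=1
After op 4 (end): buf='SGVFZR' cursor=6
After op 5 (left): buf='SGVFZR' cursor=5
After op 6 (select(2,5) replace("Y")): buf='SGYR' cursor=3

Answer: SGYR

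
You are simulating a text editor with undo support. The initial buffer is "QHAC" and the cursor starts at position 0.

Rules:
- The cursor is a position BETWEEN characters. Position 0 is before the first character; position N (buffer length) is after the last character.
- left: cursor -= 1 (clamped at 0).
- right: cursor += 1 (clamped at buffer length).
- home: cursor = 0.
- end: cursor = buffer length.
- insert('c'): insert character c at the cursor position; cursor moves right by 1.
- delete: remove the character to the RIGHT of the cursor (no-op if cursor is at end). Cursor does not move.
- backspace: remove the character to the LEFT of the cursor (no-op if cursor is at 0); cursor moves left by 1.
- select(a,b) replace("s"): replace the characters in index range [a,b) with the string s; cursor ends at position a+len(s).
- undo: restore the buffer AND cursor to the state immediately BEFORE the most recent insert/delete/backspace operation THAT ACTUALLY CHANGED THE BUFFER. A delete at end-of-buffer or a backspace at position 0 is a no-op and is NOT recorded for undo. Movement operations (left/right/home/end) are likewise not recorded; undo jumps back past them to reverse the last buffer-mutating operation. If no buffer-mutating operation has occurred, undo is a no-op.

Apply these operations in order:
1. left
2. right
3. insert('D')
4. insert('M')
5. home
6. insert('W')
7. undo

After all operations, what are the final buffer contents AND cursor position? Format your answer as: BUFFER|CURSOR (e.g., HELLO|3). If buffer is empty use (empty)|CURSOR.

Answer: QDMHAC|0

Derivation:
After op 1 (left): buf='QHAC' cursor=0
After op 2 (right): buf='QHAC' cursor=1
After op 3 (insert('D')): buf='QDHAC' cursor=2
After op 4 (insert('M')): buf='QDMHAC' cursor=3
After op 5 (home): buf='QDMHAC' cursor=0
After op 6 (insert('W')): buf='WQDMHAC' cursor=1
After op 7 (undo): buf='QDMHAC' cursor=0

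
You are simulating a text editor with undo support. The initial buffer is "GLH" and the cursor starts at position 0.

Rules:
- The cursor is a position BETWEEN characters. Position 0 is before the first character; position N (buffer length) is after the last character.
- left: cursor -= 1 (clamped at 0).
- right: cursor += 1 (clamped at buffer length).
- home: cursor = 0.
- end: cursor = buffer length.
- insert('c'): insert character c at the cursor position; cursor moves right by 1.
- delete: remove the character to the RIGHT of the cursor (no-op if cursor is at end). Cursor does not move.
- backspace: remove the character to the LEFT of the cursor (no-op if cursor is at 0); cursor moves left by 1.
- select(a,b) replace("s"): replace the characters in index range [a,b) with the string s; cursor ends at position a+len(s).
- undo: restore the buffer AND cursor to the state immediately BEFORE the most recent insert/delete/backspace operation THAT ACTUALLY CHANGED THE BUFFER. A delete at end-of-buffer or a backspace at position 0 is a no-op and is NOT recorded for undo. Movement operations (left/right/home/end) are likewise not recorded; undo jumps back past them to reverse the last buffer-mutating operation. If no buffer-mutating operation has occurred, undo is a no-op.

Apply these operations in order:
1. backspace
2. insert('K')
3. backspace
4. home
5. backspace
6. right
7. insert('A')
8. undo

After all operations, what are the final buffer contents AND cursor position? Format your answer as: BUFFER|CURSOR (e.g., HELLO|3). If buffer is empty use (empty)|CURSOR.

Answer: GLH|1

Derivation:
After op 1 (backspace): buf='GLH' cursor=0
After op 2 (insert('K')): buf='KGLH' cursor=1
After op 3 (backspace): buf='GLH' cursor=0
After op 4 (home): buf='GLH' cursor=0
After op 5 (backspace): buf='GLH' cursor=0
After op 6 (right): buf='GLH' cursor=1
After op 7 (insert('A')): buf='GALH' cursor=2
After op 8 (undo): buf='GLH' cursor=1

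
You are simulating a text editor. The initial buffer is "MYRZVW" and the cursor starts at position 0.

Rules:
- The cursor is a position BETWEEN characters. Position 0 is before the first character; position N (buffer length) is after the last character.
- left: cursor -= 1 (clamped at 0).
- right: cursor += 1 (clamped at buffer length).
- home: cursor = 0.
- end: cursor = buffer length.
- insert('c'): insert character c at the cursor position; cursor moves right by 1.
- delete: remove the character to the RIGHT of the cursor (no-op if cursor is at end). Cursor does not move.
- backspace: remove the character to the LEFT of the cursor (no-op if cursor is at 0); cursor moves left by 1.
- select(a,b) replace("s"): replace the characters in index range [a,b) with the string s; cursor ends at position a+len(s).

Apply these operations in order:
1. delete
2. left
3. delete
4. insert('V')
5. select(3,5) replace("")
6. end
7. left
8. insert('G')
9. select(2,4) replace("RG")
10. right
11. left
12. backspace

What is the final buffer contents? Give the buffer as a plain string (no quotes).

Answer: VRG

Derivation:
After op 1 (delete): buf='YRZVW' cursor=0
After op 2 (left): buf='YRZVW' cursor=0
After op 3 (delete): buf='RZVW' cursor=0
After op 4 (insert('V')): buf='VRZVW' cursor=1
After op 5 (select(3,5) replace("")): buf='VRZ' cursor=3
After op 6 (end): buf='VRZ' cursor=3
After op 7 (left): buf='VRZ' cursor=2
After op 8 (insert('G')): buf='VRGZ' cursor=3
After op 9 (select(2,4) replace("RG")): buf='VRRG' cursor=4
After op 10 (right): buf='VRRG' cursor=4
After op 11 (left): buf='VRRG' cursor=3
After op 12 (backspace): buf='VRG' cursor=2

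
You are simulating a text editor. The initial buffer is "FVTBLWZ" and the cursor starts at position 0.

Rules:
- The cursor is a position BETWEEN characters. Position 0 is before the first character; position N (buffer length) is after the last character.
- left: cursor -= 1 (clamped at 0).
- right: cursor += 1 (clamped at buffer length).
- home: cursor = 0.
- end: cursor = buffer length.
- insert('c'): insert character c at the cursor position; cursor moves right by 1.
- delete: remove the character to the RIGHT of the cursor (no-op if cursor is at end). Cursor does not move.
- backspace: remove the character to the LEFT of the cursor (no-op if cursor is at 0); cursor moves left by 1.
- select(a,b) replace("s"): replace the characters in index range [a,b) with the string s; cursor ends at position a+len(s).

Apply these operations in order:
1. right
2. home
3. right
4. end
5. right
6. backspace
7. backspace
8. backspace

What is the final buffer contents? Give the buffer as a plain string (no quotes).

After op 1 (right): buf='FVTBLWZ' cursor=1
After op 2 (home): buf='FVTBLWZ' cursor=0
After op 3 (right): buf='FVTBLWZ' cursor=1
After op 4 (end): buf='FVTBLWZ' cursor=7
After op 5 (right): buf='FVTBLWZ' cursor=7
After op 6 (backspace): buf='FVTBLW' cursor=6
After op 7 (backspace): buf='FVTBL' cursor=5
After op 8 (backspace): buf='FVTB' cursor=4

Answer: FVTB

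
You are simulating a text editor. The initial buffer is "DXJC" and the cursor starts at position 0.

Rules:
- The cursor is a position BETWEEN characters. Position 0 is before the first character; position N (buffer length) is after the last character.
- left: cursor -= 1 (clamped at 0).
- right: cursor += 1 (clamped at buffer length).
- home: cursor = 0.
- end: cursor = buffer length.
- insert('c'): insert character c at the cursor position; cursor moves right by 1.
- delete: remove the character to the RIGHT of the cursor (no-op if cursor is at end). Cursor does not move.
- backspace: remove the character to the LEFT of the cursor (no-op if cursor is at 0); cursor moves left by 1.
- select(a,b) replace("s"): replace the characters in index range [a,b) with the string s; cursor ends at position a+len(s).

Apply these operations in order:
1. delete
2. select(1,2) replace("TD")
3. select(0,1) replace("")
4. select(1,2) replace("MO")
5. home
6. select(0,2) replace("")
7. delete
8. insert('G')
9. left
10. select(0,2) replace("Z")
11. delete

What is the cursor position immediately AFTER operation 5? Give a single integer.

After op 1 (delete): buf='XJC' cursor=0
After op 2 (select(1,2) replace("TD")): buf='XTDC' cursor=3
After op 3 (select(0,1) replace("")): buf='TDC' cursor=0
After op 4 (select(1,2) replace("MO")): buf='TMOC' cursor=3
After op 5 (home): buf='TMOC' cursor=0

Answer: 0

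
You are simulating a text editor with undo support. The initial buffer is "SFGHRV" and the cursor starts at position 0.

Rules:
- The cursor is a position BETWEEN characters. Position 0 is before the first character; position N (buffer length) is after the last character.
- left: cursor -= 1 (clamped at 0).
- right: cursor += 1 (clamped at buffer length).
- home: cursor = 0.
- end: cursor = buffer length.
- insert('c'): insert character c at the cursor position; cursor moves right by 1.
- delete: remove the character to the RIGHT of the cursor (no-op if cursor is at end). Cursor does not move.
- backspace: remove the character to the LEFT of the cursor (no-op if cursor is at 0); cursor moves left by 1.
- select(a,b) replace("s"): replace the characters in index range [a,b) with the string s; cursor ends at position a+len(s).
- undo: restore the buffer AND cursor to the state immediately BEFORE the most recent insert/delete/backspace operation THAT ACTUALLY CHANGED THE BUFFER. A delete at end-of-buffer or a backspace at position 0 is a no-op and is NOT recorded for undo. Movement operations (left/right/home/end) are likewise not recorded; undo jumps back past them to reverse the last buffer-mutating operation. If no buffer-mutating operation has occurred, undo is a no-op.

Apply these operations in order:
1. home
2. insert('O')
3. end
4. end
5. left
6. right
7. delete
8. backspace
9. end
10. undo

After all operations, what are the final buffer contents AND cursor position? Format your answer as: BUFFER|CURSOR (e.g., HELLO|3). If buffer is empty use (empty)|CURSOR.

Answer: OSFGHRV|7

Derivation:
After op 1 (home): buf='SFGHRV' cursor=0
After op 2 (insert('O')): buf='OSFGHRV' cursor=1
After op 3 (end): buf='OSFGHRV' cursor=7
After op 4 (end): buf='OSFGHRV' cursor=7
After op 5 (left): buf='OSFGHRV' cursor=6
After op 6 (right): buf='OSFGHRV' cursor=7
After op 7 (delete): buf='OSFGHRV' cursor=7
After op 8 (backspace): buf='OSFGHR' cursor=6
After op 9 (end): buf='OSFGHR' cursor=6
After op 10 (undo): buf='OSFGHRV' cursor=7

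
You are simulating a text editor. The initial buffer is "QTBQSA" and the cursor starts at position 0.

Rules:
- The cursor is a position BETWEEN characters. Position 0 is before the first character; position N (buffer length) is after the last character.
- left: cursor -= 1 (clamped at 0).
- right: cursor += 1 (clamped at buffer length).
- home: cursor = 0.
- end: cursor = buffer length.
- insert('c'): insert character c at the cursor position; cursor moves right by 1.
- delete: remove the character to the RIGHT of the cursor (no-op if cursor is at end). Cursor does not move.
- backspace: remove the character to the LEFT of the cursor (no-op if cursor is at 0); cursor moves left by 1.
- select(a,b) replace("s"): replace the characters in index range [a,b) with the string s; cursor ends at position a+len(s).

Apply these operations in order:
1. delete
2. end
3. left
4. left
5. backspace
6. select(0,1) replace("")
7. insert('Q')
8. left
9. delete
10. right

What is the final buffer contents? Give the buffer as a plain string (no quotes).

Answer: BSA

Derivation:
After op 1 (delete): buf='TBQSA' cursor=0
After op 2 (end): buf='TBQSA' cursor=5
After op 3 (left): buf='TBQSA' cursor=4
After op 4 (left): buf='TBQSA' cursor=3
After op 5 (backspace): buf='TBSA' cursor=2
After op 6 (select(0,1) replace("")): buf='BSA' cursor=0
After op 7 (insert('Q')): buf='QBSA' cursor=1
After op 8 (left): buf='QBSA' cursor=0
After op 9 (delete): buf='BSA' cursor=0
After op 10 (right): buf='BSA' cursor=1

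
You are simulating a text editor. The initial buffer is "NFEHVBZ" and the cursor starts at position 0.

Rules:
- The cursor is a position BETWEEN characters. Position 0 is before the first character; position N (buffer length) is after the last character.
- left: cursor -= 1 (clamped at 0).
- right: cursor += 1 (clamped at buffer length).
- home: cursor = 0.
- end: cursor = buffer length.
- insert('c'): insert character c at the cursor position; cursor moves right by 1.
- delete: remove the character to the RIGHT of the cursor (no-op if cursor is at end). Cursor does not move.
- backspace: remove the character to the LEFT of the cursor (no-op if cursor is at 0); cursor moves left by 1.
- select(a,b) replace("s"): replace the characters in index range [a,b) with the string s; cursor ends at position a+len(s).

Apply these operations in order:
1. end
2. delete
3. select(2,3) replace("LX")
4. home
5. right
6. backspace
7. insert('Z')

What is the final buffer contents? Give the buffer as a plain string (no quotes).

Answer: ZFLXHVBZ

Derivation:
After op 1 (end): buf='NFEHVBZ' cursor=7
After op 2 (delete): buf='NFEHVBZ' cursor=7
After op 3 (select(2,3) replace("LX")): buf='NFLXHVBZ' cursor=4
After op 4 (home): buf='NFLXHVBZ' cursor=0
After op 5 (right): buf='NFLXHVBZ' cursor=1
After op 6 (backspace): buf='FLXHVBZ' cursor=0
After op 7 (insert('Z')): buf='ZFLXHVBZ' cursor=1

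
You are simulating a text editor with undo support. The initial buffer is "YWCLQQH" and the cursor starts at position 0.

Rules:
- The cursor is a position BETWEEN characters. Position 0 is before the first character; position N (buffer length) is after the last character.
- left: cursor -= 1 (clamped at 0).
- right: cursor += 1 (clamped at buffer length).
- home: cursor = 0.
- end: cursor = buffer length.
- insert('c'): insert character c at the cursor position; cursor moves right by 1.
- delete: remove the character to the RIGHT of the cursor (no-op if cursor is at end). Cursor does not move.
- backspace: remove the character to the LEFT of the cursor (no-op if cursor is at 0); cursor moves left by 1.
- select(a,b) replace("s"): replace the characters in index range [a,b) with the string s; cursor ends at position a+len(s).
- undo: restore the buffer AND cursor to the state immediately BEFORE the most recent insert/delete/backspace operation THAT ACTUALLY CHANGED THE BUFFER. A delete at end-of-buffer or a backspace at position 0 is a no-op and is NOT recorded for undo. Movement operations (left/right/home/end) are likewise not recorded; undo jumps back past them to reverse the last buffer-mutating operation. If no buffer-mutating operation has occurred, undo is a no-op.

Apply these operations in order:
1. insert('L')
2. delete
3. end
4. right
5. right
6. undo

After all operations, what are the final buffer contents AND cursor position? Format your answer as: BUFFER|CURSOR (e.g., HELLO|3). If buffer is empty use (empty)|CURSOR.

Answer: LYWCLQQH|1

Derivation:
After op 1 (insert('L')): buf='LYWCLQQH' cursor=1
After op 2 (delete): buf='LWCLQQH' cursor=1
After op 3 (end): buf='LWCLQQH' cursor=7
After op 4 (right): buf='LWCLQQH' cursor=7
After op 5 (right): buf='LWCLQQH' cursor=7
After op 6 (undo): buf='LYWCLQQH' cursor=1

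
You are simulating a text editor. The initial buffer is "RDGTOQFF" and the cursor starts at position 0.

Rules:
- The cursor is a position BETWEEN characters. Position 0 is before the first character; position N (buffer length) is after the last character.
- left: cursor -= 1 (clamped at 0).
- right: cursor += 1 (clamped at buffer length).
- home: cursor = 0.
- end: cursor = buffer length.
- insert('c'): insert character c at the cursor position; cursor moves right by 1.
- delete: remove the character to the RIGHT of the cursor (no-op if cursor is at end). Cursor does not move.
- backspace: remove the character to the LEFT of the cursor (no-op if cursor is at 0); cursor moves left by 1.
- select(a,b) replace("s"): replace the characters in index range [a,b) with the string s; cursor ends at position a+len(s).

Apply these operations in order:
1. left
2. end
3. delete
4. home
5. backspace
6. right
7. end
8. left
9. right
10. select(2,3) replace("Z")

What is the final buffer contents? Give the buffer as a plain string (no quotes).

Answer: RDZTOQFF

Derivation:
After op 1 (left): buf='RDGTOQFF' cursor=0
After op 2 (end): buf='RDGTOQFF' cursor=8
After op 3 (delete): buf='RDGTOQFF' cursor=8
After op 4 (home): buf='RDGTOQFF' cursor=0
After op 5 (backspace): buf='RDGTOQFF' cursor=0
After op 6 (right): buf='RDGTOQFF' cursor=1
After op 7 (end): buf='RDGTOQFF' cursor=8
After op 8 (left): buf='RDGTOQFF' cursor=7
After op 9 (right): buf='RDGTOQFF' cursor=8
After op 10 (select(2,3) replace("Z")): buf='RDZTOQFF' cursor=3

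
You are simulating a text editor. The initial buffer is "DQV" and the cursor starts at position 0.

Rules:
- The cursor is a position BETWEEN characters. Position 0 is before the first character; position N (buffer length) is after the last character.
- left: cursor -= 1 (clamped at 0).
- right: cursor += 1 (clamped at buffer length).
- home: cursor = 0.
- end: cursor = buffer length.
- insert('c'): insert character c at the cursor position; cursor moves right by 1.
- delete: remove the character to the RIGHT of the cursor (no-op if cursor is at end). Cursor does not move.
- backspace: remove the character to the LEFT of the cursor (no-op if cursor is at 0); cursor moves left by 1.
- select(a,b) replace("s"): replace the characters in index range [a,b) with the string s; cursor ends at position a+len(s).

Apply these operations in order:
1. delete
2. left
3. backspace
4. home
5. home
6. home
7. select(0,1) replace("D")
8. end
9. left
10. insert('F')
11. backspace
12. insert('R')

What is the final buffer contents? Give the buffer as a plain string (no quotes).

After op 1 (delete): buf='QV' cursor=0
After op 2 (left): buf='QV' cursor=0
After op 3 (backspace): buf='QV' cursor=0
After op 4 (home): buf='QV' cursor=0
After op 5 (home): buf='QV' cursor=0
After op 6 (home): buf='QV' cursor=0
After op 7 (select(0,1) replace("D")): buf='DV' cursor=1
After op 8 (end): buf='DV' cursor=2
After op 9 (left): buf='DV' cursor=1
After op 10 (insert('F')): buf='DFV' cursor=2
After op 11 (backspace): buf='DV' cursor=1
After op 12 (insert('R')): buf='DRV' cursor=2

Answer: DRV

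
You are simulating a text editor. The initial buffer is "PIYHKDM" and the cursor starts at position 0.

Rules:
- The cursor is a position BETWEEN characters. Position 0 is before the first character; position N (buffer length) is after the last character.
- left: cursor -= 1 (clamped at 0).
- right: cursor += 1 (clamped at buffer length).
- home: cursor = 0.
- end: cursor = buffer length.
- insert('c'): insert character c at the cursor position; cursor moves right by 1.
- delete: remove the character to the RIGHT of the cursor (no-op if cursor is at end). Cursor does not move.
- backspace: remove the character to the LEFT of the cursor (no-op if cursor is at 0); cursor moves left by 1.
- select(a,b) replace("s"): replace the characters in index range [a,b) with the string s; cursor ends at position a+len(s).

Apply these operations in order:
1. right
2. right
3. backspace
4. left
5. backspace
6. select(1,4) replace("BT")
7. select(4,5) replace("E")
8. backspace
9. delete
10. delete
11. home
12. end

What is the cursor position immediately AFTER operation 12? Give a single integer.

After op 1 (right): buf='PIYHKDM' cursor=1
After op 2 (right): buf='PIYHKDM' cursor=2
After op 3 (backspace): buf='PYHKDM' cursor=1
After op 4 (left): buf='PYHKDM' cursor=0
After op 5 (backspace): buf='PYHKDM' cursor=0
After op 6 (select(1,4) replace("BT")): buf='PBTDM' cursor=3
After op 7 (select(4,5) replace("E")): buf='PBTDE' cursor=5
After op 8 (backspace): buf='PBTD' cursor=4
After op 9 (delete): buf='PBTD' cursor=4
After op 10 (delete): buf='PBTD' cursor=4
After op 11 (home): buf='PBTD' cursor=0
After op 12 (end): buf='PBTD' cursor=4

Answer: 4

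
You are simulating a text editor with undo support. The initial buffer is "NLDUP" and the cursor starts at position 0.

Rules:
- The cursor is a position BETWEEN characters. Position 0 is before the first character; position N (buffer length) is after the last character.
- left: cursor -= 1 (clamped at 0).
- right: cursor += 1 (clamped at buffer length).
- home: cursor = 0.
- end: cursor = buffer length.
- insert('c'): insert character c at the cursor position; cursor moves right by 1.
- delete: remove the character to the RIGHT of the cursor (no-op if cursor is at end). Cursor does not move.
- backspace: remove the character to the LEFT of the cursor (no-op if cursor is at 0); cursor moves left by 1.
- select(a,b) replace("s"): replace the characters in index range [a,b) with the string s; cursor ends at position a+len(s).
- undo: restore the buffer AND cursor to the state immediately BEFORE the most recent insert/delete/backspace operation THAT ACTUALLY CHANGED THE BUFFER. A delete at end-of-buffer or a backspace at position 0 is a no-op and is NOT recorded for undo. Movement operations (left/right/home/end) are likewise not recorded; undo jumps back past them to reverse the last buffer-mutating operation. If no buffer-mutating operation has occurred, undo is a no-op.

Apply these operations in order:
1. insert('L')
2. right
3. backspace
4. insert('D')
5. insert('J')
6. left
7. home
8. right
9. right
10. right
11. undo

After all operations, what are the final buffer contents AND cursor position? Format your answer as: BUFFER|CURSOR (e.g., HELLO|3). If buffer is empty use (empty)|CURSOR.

After op 1 (insert('L')): buf='LNLDUP' cursor=1
After op 2 (right): buf='LNLDUP' cursor=2
After op 3 (backspace): buf='LLDUP' cursor=1
After op 4 (insert('D')): buf='LDLDUP' cursor=2
After op 5 (insert('J')): buf='LDJLDUP' cursor=3
After op 6 (left): buf='LDJLDUP' cursor=2
After op 7 (home): buf='LDJLDUP' cursor=0
After op 8 (right): buf='LDJLDUP' cursor=1
After op 9 (right): buf='LDJLDUP' cursor=2
After op 10 (right): buf='LDJLDUP' cursor=3
After op 11 (undo): buf='LDLDUP' cursor=2

Answer: LDLDUP|2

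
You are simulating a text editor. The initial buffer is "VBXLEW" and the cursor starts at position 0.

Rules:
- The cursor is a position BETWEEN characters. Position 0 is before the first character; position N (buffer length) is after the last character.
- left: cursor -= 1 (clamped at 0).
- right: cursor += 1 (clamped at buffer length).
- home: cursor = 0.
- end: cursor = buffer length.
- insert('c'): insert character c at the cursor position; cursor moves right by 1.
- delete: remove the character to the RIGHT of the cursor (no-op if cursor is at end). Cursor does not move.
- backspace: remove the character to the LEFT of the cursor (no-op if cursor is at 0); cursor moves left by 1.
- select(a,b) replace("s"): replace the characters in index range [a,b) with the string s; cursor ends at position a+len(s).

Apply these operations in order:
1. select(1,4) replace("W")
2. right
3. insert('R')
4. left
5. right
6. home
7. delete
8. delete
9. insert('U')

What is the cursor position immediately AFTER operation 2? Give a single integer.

Answer: 3

Derivation:
After op 1 (select(1,4) replace("W")): buf='VWEW' cursor=2
After op 2 (right): buf='VWEW' cursor=3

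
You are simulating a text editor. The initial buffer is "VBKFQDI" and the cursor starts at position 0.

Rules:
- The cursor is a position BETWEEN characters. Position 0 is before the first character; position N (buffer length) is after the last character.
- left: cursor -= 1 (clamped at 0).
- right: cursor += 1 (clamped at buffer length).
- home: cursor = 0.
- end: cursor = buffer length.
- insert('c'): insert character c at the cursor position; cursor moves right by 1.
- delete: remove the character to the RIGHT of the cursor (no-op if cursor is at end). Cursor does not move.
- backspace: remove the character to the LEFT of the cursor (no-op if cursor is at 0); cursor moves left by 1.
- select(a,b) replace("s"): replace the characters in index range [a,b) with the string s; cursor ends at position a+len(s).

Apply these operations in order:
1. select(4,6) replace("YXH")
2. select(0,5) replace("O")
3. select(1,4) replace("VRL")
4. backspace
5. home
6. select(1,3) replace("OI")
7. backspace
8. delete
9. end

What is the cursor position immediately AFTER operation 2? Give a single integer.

Answer: 1

Derivation:
After op 1 (select(4,6) replace("YXH")): buf='VBKFYXHI' cursor=7
After op 2 (select(0,5) replace("O")): buf='OXHI' cursor=1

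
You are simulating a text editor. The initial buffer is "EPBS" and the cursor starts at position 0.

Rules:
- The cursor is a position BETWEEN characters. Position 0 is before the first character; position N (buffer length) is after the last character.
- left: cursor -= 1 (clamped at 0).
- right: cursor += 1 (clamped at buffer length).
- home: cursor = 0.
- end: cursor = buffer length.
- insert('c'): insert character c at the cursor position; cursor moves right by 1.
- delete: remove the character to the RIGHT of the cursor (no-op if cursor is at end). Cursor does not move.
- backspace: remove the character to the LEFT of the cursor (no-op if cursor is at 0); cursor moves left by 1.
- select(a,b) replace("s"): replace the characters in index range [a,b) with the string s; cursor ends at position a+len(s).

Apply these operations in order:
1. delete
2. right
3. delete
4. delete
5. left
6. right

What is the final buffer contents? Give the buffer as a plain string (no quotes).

After op 1 (delete): buf='PBS' cursor=0
After op 2 (right): buf='PBS' cursor=1
After op 3 (delete): buf='PS' cursor=1
After op 4 (delete): buf='P' cursor=1
After op 5 (left): buf='P' cursor=0
After op 6 (right): buf='P' cursor=1

Answer: P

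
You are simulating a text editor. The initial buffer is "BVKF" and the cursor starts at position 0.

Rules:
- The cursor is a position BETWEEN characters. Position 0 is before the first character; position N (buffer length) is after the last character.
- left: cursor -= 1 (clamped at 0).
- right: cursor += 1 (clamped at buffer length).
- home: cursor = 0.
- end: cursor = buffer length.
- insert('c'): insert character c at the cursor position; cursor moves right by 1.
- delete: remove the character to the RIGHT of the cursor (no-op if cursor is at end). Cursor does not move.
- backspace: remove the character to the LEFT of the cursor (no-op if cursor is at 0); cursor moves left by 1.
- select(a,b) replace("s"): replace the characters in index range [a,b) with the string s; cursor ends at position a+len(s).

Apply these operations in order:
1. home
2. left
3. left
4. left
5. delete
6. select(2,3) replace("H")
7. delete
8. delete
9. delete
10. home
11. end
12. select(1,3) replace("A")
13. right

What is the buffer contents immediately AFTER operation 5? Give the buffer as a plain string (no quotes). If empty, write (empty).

After op 1 (home): buf='BVKF' cursor=0
After op 2 (left): buf='BVKF' cursor=0
After op 3 (left): buf='BVKF' cursor=0
After op 4 (left): buf='BVKF' cursor=0
After op 5 (delete): buf='VKF' cursor=0

Answer: VKF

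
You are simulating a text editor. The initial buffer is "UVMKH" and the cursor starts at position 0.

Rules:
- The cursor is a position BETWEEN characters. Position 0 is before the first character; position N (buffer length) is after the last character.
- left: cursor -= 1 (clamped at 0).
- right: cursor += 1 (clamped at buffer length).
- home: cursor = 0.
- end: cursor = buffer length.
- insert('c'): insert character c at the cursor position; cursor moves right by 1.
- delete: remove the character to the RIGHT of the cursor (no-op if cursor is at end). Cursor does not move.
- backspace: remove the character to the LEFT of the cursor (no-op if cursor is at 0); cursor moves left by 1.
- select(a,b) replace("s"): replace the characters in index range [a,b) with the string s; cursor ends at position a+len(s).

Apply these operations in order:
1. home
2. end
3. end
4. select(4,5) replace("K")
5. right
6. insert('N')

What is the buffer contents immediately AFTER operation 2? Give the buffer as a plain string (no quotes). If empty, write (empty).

Answer: UVMKH

Derivation:
After op 1 (home): buf='UVMKH' cursor=0
After op 2 (end): buf='UVMKH' cursor=5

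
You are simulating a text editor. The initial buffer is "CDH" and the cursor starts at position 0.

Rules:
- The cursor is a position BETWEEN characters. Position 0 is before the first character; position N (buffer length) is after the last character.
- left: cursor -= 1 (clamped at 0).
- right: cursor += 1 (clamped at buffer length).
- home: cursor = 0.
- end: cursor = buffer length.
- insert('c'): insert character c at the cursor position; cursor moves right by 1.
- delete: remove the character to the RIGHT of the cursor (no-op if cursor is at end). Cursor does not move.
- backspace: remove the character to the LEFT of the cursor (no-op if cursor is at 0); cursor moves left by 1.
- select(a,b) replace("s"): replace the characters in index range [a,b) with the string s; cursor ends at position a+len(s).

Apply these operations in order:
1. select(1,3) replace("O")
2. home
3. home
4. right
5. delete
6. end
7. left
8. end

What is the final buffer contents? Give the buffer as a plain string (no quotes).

Answer: C

Derivation:
After op 1 (select(1,3) replace("O")): buf='CO' cursor=2
After op 2 (home): buf='CO' cursor=0
After op 3 (home): buf='CO' cursor=0
After op 4 (right): buf='CO' cursor=1
After op 5 (delete): buf='C' cursor=1
After op 6 (end): buf='C' cursor=1
After op 7 (left): buf='C' cursor=0
After op 8 (end): buf='C' cursor=1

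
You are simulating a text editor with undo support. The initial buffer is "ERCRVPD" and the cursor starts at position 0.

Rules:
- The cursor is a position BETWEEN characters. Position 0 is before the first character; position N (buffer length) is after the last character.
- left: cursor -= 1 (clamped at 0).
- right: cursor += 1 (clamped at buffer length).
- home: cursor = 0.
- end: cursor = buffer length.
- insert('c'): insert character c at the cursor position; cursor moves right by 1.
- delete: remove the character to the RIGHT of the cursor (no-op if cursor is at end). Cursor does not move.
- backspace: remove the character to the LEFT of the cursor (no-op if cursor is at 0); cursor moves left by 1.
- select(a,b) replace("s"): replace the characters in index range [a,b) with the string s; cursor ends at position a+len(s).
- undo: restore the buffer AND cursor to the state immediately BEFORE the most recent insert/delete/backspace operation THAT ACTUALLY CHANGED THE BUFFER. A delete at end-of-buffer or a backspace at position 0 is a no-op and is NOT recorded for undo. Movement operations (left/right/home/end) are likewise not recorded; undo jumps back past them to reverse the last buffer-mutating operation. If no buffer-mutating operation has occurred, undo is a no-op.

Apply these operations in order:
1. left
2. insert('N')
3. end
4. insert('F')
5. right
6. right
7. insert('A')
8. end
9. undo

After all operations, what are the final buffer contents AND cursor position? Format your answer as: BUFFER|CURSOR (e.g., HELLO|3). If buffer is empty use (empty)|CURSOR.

Answer: NERCRVPDF|9

Derivation:
After op 1 (left): buf='ERCRVPD' cursor=0
After op 2 (insert('N')): buf='NERCRVPD' cursor=1
After op 3 (end): buf='NERCRVPD' cursor=8
After op 4 (insert('F')): buf='NERCRVPDF' cursor=9
After op 5 (right): buf='NERCRVPDF' cursor=9
After op 6 (right): buf='NERCRVPDF' cursor=9
After op 7 (insert('A')): buf='NERCRVPDFA' cursor=10
After op 8 (end): buf='NERCRVPDFA' cursor=10
After op 9 (undo): buf='NERCRVPDF' cursor=9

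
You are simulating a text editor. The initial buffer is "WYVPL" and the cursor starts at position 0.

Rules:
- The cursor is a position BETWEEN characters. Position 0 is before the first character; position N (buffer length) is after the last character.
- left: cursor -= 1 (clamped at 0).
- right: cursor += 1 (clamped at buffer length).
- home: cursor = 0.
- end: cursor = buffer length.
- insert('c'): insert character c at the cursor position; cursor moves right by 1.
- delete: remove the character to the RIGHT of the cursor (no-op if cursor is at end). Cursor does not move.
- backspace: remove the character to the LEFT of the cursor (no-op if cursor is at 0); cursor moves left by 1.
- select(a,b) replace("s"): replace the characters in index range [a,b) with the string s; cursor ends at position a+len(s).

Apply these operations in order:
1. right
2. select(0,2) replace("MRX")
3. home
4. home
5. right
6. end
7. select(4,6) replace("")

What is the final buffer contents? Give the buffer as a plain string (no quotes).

Answer: MRXV

Derivation:
After op 1 (right): buf='WYVPL' cursor=1
After op 2 (select(0,2) replace("MRX")): buf='MRXVPL' cursor=3
After op 3 (home): buf='MRXVPL' cursor=0
After op 4 (home): buf='MRXVPL' cursor=0
After op 5 (right): buf='MRXVPL' cursor=1
After op 6 (end): buf='MRXVPL' cursor=6
After op 7 (select(4,6) replace("")): buf='MRXV' cursor=4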